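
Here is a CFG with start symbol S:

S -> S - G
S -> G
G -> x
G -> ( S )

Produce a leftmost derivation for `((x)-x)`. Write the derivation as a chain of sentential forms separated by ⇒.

S ⇒ G ⇒ (S) ⇒ (S-G) ⇒ (G-G) ⇒ ((S)-G) ⇒ ((G)-G) ⇒ ((x)-G) ⇒ ((x)-x)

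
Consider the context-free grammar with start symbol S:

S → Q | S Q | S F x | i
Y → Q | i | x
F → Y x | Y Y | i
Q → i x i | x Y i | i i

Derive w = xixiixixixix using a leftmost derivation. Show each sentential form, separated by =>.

S => SFx   [S → S F x]
SFx => SFxFx   [S → S F x]
SFxFx => SFxFxFx   [S → S F x]
SFxFxFx => QFxFxFx   [S → Q]
QFxFxFx => xYiFxFxFx   [Q → x Y i]
xYiFxFxFx => xQiFxFxFx   [Y → Q]
xQiFxFxFx => xixiiFxFxFx   [Q → i x i]
xixiiFxFxFx => xixiiYYxFxFx   [F → Y Y]
xixiiYYxFxFx => xixiixYxFxFx   [Y → x]
xixiixYxFxFx => xixiixixFxFx   [Y → i]
xixiixixFxFx => xixiixixixFx   [F → i]
xixiixixixFx => xixiixixixix   [F → i]

S => SFx => SFxFx => SFxFxFx => QFxFxFx => xYiFxFxFx => xQiFxFxFx => xixiiFxFxFx => xixiiYYxFxFx => xixiixYxFxFx => xixiixixFxFx => xixiixixixFx => xixiixixixix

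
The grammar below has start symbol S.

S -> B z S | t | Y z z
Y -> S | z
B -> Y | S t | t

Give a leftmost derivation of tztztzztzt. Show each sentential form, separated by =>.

S => BzS => StzS => BzStzS => tzStzS => tzYzztzS => tzSzztzS => tzBzSzztzS => tzYzSzztzS => tzSzSzztzS => tztzSzztzS => tztztzztzS => tztztzztzt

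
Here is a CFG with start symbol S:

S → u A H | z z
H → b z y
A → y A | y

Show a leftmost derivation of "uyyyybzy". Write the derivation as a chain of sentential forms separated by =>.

S => uAH => uyAH => uyyAH => uyyyAH => uyyyyH => uyyyybzy

S => uAH   [S → u A H]
uAH => uyAH   [A → y A]
uyAH => uyyAH   [A → y A]
uyyAH => uyyyAH   [A → y A]
uyyyAH => uyyyyH   [A → y]
uyyyyH => uyyyybzy   [H → b z y]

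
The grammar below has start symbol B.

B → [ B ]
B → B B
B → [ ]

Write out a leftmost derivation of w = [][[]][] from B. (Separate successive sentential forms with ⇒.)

B ⇒ BB   [B → B B]
BB ⇒ []B   [B → [ ]]
[]B ⇒ []BB   [B → B B]
[]BB ⇒ [][B]B   [B → [ B ]]
[][B]B ⇒ [][[]]B   [B → [ ]]
[][[]]B ⇒ [][[]][]   [B → [ ]]

B⇒BB⇒[]B⇒[]BB⇒[][B]B⇒[][[]]B⇒[][[]][]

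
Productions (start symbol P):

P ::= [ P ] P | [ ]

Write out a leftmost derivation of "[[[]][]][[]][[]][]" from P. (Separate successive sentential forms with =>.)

P => [P]P => [[P]P]P => [[[]]P]P => [[[]][]]P => [[[]][]][P]P => [[[]][]][[]]P => [[[]][]][[]][P]P => [[[]][]][[]][[]]P => [[[]][]][[]][[]][]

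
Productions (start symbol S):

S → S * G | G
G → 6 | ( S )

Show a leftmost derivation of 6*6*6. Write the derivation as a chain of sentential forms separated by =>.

S => S*G => S*G*G => G*G*G => 6*G*G => 6*6*G => 6*6*6

S => S*G   [S → S * G]
S*G => S*G*G   [S → S * G]
S*G*G => G*G*G   [S → G]
G*G*G => 6*G*G   [G → 6]
6*G*G => 6*6*G   [G → 6]
6*6*G => 6*6*6   [G → 6]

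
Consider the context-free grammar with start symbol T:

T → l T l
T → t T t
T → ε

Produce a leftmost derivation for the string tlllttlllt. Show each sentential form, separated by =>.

T => tTt => tlTlt => tllTllt => tlllTlllt => tllltTtlllt => tlllttlllt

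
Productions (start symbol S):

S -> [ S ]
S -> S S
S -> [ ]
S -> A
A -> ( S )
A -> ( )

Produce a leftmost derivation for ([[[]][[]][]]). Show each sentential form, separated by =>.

S=>A=>(S)=>([S])=>([SS])=>([SSS])=>([[S]SS])=>([[[]]SS])=>([[[]][S]S])=>([[[]][[]]S])=>([[[]][[]][]])

S => A   [S -> A]
A => (S)   [A -> ( S )]
(S) => ([S])   [S -> [ S ]]
([S]) => ([SS])   [S -> S S]
([SS]) => ([SSS])   [S -> S S]
([SSS]) => ([[S]SS])   [S -> [ S ]]
([[S]SS]) => ([[[]]SS])   [S -> [ ]]
([[[]]SS]) => ([[[]][S]S])   [S -> [ S ]]
([[[]][S]S]) => ([[[]][[]]S])   [S -> [ ]]
([[[]][[]]S]) => ([[[]][[]][]])   [S -> [ ]]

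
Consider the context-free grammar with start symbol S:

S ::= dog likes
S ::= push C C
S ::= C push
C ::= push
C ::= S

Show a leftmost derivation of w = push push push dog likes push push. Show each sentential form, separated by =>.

S => push C C   [S ::= push C C]
push C C => push S C   [C ::= S]
push S C => push C push C   [S ::= C push]
push C push C => push S push C   [C ::= S]
push S push C => push push C C push C   [S ::= push C C]
push push C C push C => push push push C push C   [C ::= push]
push push push C push C => push push push S push C   [C ::= S]
push push push S push C => push push push dog likes push C   [S ::= dog likes]
push push push dog likes push C => push push push dog likes push push   [C ::= push]

S => push C C => push S C => push C push C => push S push C => push push C C push C => push push push C push C => push push push S push C => push push push dog likes push C => push push push dog likes push push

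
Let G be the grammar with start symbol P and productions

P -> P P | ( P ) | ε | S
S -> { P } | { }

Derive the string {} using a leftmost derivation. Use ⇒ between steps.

P ⇒ PP   [P -> P P]
PP ⇒ PPP   [P -> P P]
PPP ⇒ PPPP   [P -> P P]
PPPP ⇒ SPPP   [P -> S]
SPPP ⇒ {P}PPP   [S -> { P }]
{P}PPP ⇒ {}PPP   [P -> ε]
{}PPP ⇒ {}PP   [P -> ε]
{}PP ⇒ {}P   [P -> ε]
{}P ⇒ {}   [P -> ε]

P ⇒ PP ⇒ PPP ⇒ PPPP ⇒ SPPP ⇒ {P}PPP ⇒ {}PPP ⇒ {}PP ⇒ {}P ⇒ {}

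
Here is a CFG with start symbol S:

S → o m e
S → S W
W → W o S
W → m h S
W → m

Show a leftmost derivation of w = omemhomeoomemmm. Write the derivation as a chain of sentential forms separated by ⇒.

S⇒SW⇒SWW⇒SWWW⇒SWWWW⇒omeWWWW⇒omeWoSWWW⇒omemhSoSWWW⇒omemhomeoSWWW⇒omemhomeoomeWWW⇒omemhomeoomemWW⇒omemhomeoomemmW⇒omemhomeoomemmm

S ⇒ SW   [S → S W]
SW ⇒ SWW   [S → S W]
SWW ⇒ SWWW   [S → S W]
SWWW ⇒ SWWWW   [S → S W]
SWWWW ⇒ omeWWWW   [S → o m e]
omeWWWW ⇒ omeWoSWWW   [W → W o S]
omeWoSWWW ⇒ omemhSoSWWW   [W → m h S]
omemhSoSWWW ⇒ omemhomeoSWWW   [S → o m e]
omemhomeoSWWW ⇒ omemhomeoomeWWW   [S → o m e]
omemhomeoomeWWW ⇒ omemhomeoomemWW   [W → m]
omemhomeoomemWW ⇒ omemhomeoomemmW   [W → m]
omemhomeoomemmW ⇒ omemhomeoomemmm   [W → m]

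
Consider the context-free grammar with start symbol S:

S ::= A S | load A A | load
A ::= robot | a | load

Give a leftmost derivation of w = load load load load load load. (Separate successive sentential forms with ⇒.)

S ⇒ A S ⇒ load S ⇒ load A S ⇒ load load S ⇒ load load A S ⇒ load load load S ⇒ load load load load A A ⇒ load load load load load A ⇒ load load load load load load

S ⇒ A S   [S ::= A S]
A S ⇒ load S   [A ::= load]
load S ⇒ load A S   [S ::= A S]
load A S ⇒ load load S   [A ::= load]
load load S ⇒ load load A S   [S ::= A S]
load load A S ⇒ load load load S   [A ::= load]
load load load S ⇒ load load load load A A   [S ::= load A A]
load load load load A A ⇒ load load load load load A   [A ::= load]
load load load load load A ⇒ load load load load load load   [A ::= load]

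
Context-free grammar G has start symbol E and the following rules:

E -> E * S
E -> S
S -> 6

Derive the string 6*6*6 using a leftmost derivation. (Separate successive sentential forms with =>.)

E => E*S => E*S*S => S*S*S => 6*S*S => 6*6*S => 6*6*6

E => E*S   [E -> E * S]
E*S => E*S*S   [E -> E * S]
E*S*S => S*S*S   [E -> S]
S*S*S => 6*S*S   [S -> 6]
6*S*S => 6*6*S   [S -> 6]
6*6*S => 6*6*6   [S -> 6]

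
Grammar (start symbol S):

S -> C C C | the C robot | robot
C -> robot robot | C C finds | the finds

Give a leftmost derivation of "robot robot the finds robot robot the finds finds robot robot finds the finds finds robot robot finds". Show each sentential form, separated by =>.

S => C C C => robot robot C C => robot robot the finds C => robot robot the finds C C finds => robot robot the finds C C finds C finds => robot robot the finds C C finds C finds C finds => robot robot the finds C C finds C finds C finds C finds => robot robot the finds robot robot C finds C finds C finds C finds => robot robot the finds robot robot the finds finds C finds C finds C finds => robot robot the finds robot robot the finds finds robot robot finds C finds C finds => robot robot the finds robot robot the finds finds robot robot finds the finds finds C finds => robot robot the finds robot robot the finds finds robot robot finds the finds finds robot robot finds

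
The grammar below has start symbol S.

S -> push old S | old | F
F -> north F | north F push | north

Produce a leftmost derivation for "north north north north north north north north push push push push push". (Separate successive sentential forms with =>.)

S => F => north F push => north north F push push => north north north F push push => north north north north F push push push => north north north north north F push push push push => north north north north north north F push push push push => north north north north north north north F push push push push push => north north north north north north north north push push push push push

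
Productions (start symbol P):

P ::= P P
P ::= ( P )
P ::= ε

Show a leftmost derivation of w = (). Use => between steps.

P => PP => PPP => (P)PP => ()PP => ()P => ()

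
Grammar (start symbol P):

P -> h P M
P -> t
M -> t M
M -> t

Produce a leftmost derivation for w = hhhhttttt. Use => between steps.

P => hPM => hhPMM => hhhPMMM => hhhhPMMMM => hhhhtMMMM => hhhhttMMM => hhhhtttMM => hhhhttttM => hhhhttttt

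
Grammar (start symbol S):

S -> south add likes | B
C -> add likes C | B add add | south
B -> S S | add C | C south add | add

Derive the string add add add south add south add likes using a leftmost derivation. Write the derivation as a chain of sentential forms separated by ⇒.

S ⇒ B ⇒ S S ⇒ B S ⇒ C south add S ⇒ B add add south add S ⇒ add add add south add S ⇒ add add add south add south add likes

S ⇒ B   [S -> B]
B ⇒ S S   [B -> S S]
S S ⇒ B S   [S -> B]
B S ⇒ C south add S   [B -> C south add]
C south add S ⇒ B add add south add S   [C -> B add add]
B add add south add S ⇒ add add add south add S   [B -> add]
add add add south add S ⇒ add add add south add south add likes   [S -> south add likes]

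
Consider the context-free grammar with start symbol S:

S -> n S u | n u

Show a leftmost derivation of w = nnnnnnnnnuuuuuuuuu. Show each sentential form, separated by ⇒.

S⇒nSu⇒nnSuu⇒nnnSuuu⇒nnnnSuuuu⇒nnnnnSuuuuu⇒nnnnnnSuuuuuu⇒nnnnnnnSuuuuuuu⇒nnnnnnnnSuuuuuuuu⇒nnnnnnnnnuuuuuuuuu

S ⇒ nSu   [S -> n S u]
nSu ⇒ nnSuu   [S -> n S u]
nnSuu ⇒ nnnSuuu   [S -> n S u]
nnnSuuu ⇒ nnnnSuuuu   [S -> n S u]
nnnnSuuuu ⇒ nnnnnSuuuuu   [S -> n S u]
nnnnnSuuuuu ⇒ nnnnnnSuuuuuu   [S -> n S u]
nnnnnnSuuuuuu ⇒ nnnnnnnSuuuuuuu   [S -> n S u]
nnnnnnnSuuuuuuu ⇒ nnnnnnnnSuuuuuuuu   [S -> n S u]
nnnnnnnnSuuuuuuuu ⇒ nnnnnnnnnuuuuuuuuu   [S -> n u]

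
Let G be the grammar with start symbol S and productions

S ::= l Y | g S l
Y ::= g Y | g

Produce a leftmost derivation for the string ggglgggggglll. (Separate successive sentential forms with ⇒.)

S⇒gSl⇒ggSll⇒gggSlll⇒ggglYlll⇒ggglgYlll⇒ggglggYlll⇒ggglgggYlll⇒ggglggggYlll⇒ggglgggggYlll⇒ggglgggggglll

S ⇒ gSl   [S ::= g S l]
gSl ⇒ ggSll   [S ::= g S l]
ggSll ⇒ gggSlll   [S ::= g S l]
gggSlll ⇒ ggglYlll   [S ::= l Y]
ggglYlll ⇒ ggglgYlll   [Y ::= g Y]
ggglgYlll ⇒ ggglggYlll   [Y ::= g Y]
ggglggYlll ⇒ ggglgggYlll   [Y ::= g Y]
ggglgggYlll ⇒ ggglggggYlll   [Y ::= g Y]
ggglggggYlll ⇒ ggglgggggYlll   [Y ::= g Y]
ggglgggggYlll ⇒ ggglgggggglll   [Y ::= g]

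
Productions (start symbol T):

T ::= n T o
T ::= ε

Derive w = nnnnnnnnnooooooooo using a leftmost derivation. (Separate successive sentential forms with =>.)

T => nTo => nnToo => nnnTooo => nnnnToooo => nnnnnTooooo => nnnnnnToooooo => nnnnnnnTooooooo => nnnnnnnnToooooooo => nnnnnnnnnTooooooooo => nnnnnnnnnooooooooo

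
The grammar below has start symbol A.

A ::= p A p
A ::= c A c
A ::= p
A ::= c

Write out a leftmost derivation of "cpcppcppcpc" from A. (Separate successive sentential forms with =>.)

A=>cAc=>cpApc=>cpcAcpc=>cpcpApcpc=>cpcppAppcpc=>cpcppcppcpc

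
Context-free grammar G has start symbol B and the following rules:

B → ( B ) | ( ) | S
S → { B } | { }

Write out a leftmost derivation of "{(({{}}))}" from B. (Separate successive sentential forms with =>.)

B=>S=>{B}=>{(B)}=>{((B))}=>{((S))}=>{(({B}))}=>{(({S}))}=>{(({{}}))}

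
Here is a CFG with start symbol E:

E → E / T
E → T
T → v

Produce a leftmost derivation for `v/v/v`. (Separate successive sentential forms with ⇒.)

E ⇒ E/T   [E → E / T]
E/T ⇒ E/T/T   [E → E / T]
E/T/T ⇒ T/T/T   [E → T]
T/T/T ⇒ v/T/T   [T → v]
v/T/T ⇒ v/v/T   [T → v]
v/v/T ⇒ v/v/v   [T → v]

E ⇒ E/T ⇒ E/T/T ⇒ T/T/T ⇒ v/T/T ⇒ v/v/T ⇒ v/v/v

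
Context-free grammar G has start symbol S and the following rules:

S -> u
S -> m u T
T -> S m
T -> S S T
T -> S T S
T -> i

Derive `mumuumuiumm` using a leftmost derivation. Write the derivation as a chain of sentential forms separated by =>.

S => muT => muSm => mumuTm => mumuSSTm => mumuuSTm => mumuumuTTm => mumuumuiTm => mumuumuiSmm => mumuumuiumm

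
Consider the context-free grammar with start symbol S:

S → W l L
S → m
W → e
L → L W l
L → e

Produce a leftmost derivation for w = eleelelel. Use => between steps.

S=>WlL=>elL=>elLWl=>elLWlWl=>elLWlWlWl=>eleWlWlWl=>eleelWlWl=>eleelelWl=>eleelelel

S => WlL   [S → W l L]
WlL => elL   [W → e]
elL => elLWl   [L → L W l]
elLWl => elLWlWl   [L → L W l]
elLWlWl => elLWlWlWl   [L → L W l]
elLWlWlWl => eleWlWlWl   [L → e]
eleWlWlWl => eleelWlWl   [W → e]
eleelWlWl => eleelelWl   [W → e]
eleelelWl => eleelelel   [W → e]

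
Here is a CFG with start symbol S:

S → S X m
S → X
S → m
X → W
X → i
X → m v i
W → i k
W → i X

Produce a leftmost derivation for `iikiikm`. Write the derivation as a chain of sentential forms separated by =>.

S => SXm => XXm => WXm => iXXm => iWXm => iikXm => iikWm => iikiXm => iikiWm => iikiikm

S => SXm   [S → S X m]
SXm => XXm   [S → X]
XXm => WXm   [X → W]
WXm => iXXm   [W → i X]
iXXm => iWXm   [X → W]
iWXm => iikXm   [W → i k]
iikXm => iikWm   [X → W]
iikWm => iikiXm   [W → i X]
iikiXm => iikiWm   [X → W]
iikiWm => iikiikm   [W → i k]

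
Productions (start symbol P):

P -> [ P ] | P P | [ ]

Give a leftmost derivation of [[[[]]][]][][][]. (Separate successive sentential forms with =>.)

P => PP => PPP => [P]PP => [PP]PP => [[P]P]PP => [[[P]]P]PP => [[[[]]]P]PP => [[[[]]][]]PP => [[[[]]][]]PPP => [[[[]]][]][]PP => [[[[]]][]][][]P => [[[[]]][]][][][]

P => PP   [P -> P P]
PP => PPP   [P -> P P]
PPP => [P]PP   [P -> [ P ]]
[P]PP => [PP]PP   [P -> P P]
[PP]PP => [[P]P]PP   [P -> [ P ]]
[[P]P]PP => [[[P]]P]PP   [P -> [ P ]]
[[[P]]P]PP => [[[[]]]P]PP   [P -> [ ]]
[[[[]]]P]PP => [[[[]]][]]PP   [P -> [ ]]
[[[[]]][]]PP => [[[[]]][]]PPP   [P -> P P]
[[[[]]][]]PPP => [[[[]]][]][]PP   [P -> [ ]]
[[[[]]][]][]PP => [[[[]]][]][][]P   [P -> [ ]]
[[[[]]][]][][]P => [[[[]]][]][][][]   [P -> [ ]]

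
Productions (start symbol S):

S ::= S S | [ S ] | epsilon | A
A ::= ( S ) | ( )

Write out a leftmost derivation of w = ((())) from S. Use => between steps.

S => A => (S) => (A) => ((S)) => ((A)) => ((()))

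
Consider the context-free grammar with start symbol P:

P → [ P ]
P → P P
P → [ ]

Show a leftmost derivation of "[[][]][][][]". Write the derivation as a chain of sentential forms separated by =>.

P => PP   [P → P P]
PP => PPP   [P → P P]
PPP => PPPP   [P → P P]
PPPP => [P]PPP   [P → [ P ]]
[P]PPP => [PP]PPP   [P → P P]
[PP]PPP => [[]P]PPP   [P → [ ]]
[[]P]PPP => [[][]]PPP   [P → [ ]]
[[][]]PPP => [[][]][]PP   [P → [ ]]
[[][]][]PP => [[][]][][]P   [P → [ ]]
[[][]][][]P => [[][]][][][]   [P → [ ]]

P=>PP=>PPP=>PPPP=>[P]PPP=>[PP]PPP=>[[]P]PPP=>[[][]]PPP=>[[][]][]PP=>[[][]][][]P=>[[][]][][][]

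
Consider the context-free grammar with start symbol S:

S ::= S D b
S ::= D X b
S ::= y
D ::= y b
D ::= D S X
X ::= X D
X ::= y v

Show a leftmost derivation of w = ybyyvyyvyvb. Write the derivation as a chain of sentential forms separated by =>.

S => DXb   [S ::= D X b]
DXb => DSXXb   [D ::= D S X]
DSXXb => DSXSXXb   [D ::= D S X]
DSXSXXb => ybSXSXXb   [D ::= y b]
ybSXSXXb => ybyXSXXb   [S ::= y]
ybyXSXXb => ybyyvSXXb   [X ::= y v]
ybyyvSXXb => ybyyvyXXb   [S ::= y]
ybyyvyXXb => ybyyvyyvXb   [X ::= y v]
ybyyvyyvXb => ybyyvyyvyvb   [X ::= y v]

S => DXb => DSXXb => DSXSXXb => ybSXSXXb => ybyXSXXb => ybyyvSXXb => ybyyvyXXb => ybyyvyyvXb => ybyyvyyvyvb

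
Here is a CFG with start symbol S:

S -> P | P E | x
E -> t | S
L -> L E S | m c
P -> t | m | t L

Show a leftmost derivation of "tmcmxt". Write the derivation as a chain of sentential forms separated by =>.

S => PE => tLE => tLESE => tmcESE => tmcSSE => tmcPSE => tmcmSE => tmcmxE => tmcmxt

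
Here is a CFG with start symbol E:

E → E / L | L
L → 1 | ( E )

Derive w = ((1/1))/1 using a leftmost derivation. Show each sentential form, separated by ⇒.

E ⇒ E/L ⇒ L/L ⇒ (E)/L ⇒ (L)/L ⇒ ((E))/L ⇒ ((E/L))/L ⇒ ((L/L))/L ⇒ ((1/L))/L ⇒ ((1/1))/L ⇒ ((1/1))/1

E ⇒ E/L   [E → E / L]
E/L ⇒ L/L   [E → L]
L/L ⇒ (E)/L   [L → ( E )]
(E)/L ⇒ (L)/L   [E → L]
(L)/L ⇒ ((E))/L   [L → ( E )]
((E))/L ⇒ ((E/L))/L   [E → E / L]
((E/L))/L ⇒ ((L/L))/L   [E → L]
((L/L))/L ⇒ ((1/L))/L   [L → 1]
((1/L))/L ⇒ ((1/1))/L   [L → 1]
((1/1))/L ⇒ ((1/1))/1   [L → 1]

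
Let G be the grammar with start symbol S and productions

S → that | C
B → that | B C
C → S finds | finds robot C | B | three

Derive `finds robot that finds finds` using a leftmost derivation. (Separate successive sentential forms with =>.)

S => C   [S → C]
C => finds robot C   [C → finds robot C]
finds robot C => finds robot S finds   [C → S finds]
finds robot S finds => finds robot C finds   [S → C]
finds robot C finds => finds robot S finds finds   [C → S finds]
finds robot S finds finds => finds robot that finds finds   [S → that]

S => C => finds robot C => finds robot S finds => finds robot C finds => finds robot S finds finds => finds robot that finds finds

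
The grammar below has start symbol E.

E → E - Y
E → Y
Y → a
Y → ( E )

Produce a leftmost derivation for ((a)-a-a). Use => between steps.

E => Y => (E) => (E-Y) => (E-Y-Y) => (Y-Y-Y) => ((E)-Y-Y) => ((Y)-Y-Y) => ((a)-Y-Y) => ((a)-a-Y) => ((a)-a-a)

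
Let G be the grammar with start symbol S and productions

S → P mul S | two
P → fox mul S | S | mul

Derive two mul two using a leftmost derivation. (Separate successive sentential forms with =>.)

S => P mul S => S mul S => two mul S => two mul two

S => P mul S   [S → P mul S]
P mul S => S mul S   [P → S]
S mul S => two mul S   [S → two]
two mul S => two mul two   [S → two]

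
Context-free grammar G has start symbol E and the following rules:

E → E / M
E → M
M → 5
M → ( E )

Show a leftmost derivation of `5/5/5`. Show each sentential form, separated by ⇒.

E⇒E/M⇒E/M/M⇒M/M/M⇒5/M/M⇒5/5/M⇒5/5/5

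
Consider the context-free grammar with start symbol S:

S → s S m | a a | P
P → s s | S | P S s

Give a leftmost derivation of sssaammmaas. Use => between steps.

S=>P=>PSs=>SSs=>sSmSs=>ssSmmSs=>sssSmmmSs=>sssaammmSs=>sssaammmaas

S => P   [S → P]
P => PSs   [P → P S s]
PSs => SSs   [P → S]
SSs => sSmSs   [S → s S m]
sSmSs => ssSmmSs   [S → s S m]
ssSmmSs => sssSmmmSs   [S → s S m]
sssSmmmSs => sssaammmSs   [S → a a]
sssaammmSs => sssaammmaas   [S → a a]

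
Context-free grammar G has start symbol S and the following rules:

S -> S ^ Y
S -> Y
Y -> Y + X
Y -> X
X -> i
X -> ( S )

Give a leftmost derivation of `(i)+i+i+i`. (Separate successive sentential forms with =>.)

S=>Y=>Y+X=>Y+X+X=>Y+X+X+X=>X+X+X+X=>(S)+X+X+X=>(Y)+X+X+X=>(X)+X+X+X=>(i)+X+X+X=>(i)+i+X+X=>(i)+i+i+X=>(i)+i+i+i

S => Y   [S -> Y]
Y => Y+X   [Y -> Y + X]
Y+X => Y+X+X   [Y -> Y + X]
Y+X+X => Y+X+X+X   [Y -> Y + X]
Y+X+X+X => X+X+X+X   [Y -> X]
X+X+X+X => (S)+X+X+X   [X -> ( S )]
(S)+X+X+X => (Y)+X+X+X   [S -> Y]
(Y)+X+X+X => (X)+X+X+X   [Y -> X]
(X)+X+X+X => (i)+X+X+X   [X -> i]
(i)+X+X+X => (i)+i+X+X   [X -> i]
(i)+i+X+X => (i)+i+i+X   [X -> i]
(i)+i+i+X => (i)+i+i+i   [X -> i]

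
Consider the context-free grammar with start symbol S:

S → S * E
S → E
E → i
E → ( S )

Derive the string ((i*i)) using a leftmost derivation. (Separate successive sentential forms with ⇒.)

S⇒E⇒(S)⇒(E)⇒((S))⇒((S*E))⇒((E*E))⇒((i*E))⇒((i*i))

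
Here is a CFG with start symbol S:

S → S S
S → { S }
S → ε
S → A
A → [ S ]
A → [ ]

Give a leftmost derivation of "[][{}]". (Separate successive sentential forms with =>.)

S => SS   [S → S S]
SS => SSS   [S → S S]
SSS => ASS   [S → A]
ASS => []SS   [A → [ ]]
[]SS => []S   [S → ε]
[]S => []A   [S → A]
[]A => [][S]   [A → [ S ]]
[][S] => [][{S}]   [S → { S }]
[][{S}] => [][{}]   [S → ε]

S => SS => SSS => ASS => []SS => []S => []A => [][S] => [][{S}] => [][{}]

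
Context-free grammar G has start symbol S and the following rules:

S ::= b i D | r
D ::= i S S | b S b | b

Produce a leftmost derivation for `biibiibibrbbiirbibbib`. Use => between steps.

S => biD => biiSS => biibiDS => biibiiSSS => biibiibiDSS => biibiibibSbSS => biibiibibrbSS => biibiibibrbbiDS => biibiibibrbbiiSSS => biibiibibrbbiirSS => biibiibibrbbiirbiDS => biibiibibrbbiirbibS => biibiibibrbbiirbibbiD => biibiibibrbbiirbibbib

S => biD   [S ::= b i D]
biD => biiSS   [D ::= i S S]
biiSS => biibiDS   [S ::= b i D]
biibiDS => biibiiSSS   [D ::= i S S]
biibiiSSS => biibiibiDSS   [S ::= b i D]
biibiibiDSS => biibiibibSbSS   [D ::= b S b]
biibiibibSbSS => biibiibibrbSS   [S ::= r]
biibiibibrbSS => biibiibibrbbiDS   [S ::= b i D]
biibiibibrbbiDS => biibiibibrbbiiSSS   [D ::= i S S]
biibiibibrbbiiSSS => biibiibibrbbiirSS   [S ::= r]
biibiibibrbbiirSS => biibiibibrbbiirbiDS   [S ::= b i D]
biibiibibrbbiirbiDS => biibiibibrbbiirbibS   [D ::= b]
biibiibibrbbiirbibS => biibiibibrbbiirbibbiD   [S ::= b i D]
biibiibibrbbiirbibbiD => biibiibibrbbiirbibbib   [D ::= b]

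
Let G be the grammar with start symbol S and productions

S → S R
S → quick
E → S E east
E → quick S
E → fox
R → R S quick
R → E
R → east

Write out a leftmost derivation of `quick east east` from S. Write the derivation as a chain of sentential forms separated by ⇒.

S ⇒ S R ⇒ S R R ⇒ quick R R ⇒ quick east R ⇒ quick east east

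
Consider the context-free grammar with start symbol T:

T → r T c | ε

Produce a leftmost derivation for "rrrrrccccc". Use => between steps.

T => rTc   [T → r T c]
rTc => rrTcc   [T → r T c]
rrTcc => rrrTccc   [T → r T c]
rrrTccc => rrrrTcccc   [T → r T c]
rrrrTcccc => rrrrrTccccc   [T → r T c]
rrrrrTccccc => rrrrrccccc   [T → ε]

T=>rTc=>rrTcc=>rrrTccc=>rrrrTcccc=>rrrrrTccccc=>rrrrrccccc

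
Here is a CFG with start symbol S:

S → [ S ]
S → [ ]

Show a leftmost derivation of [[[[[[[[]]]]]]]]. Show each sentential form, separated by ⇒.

S ⇒ [S] ⇒ [[S]] ⇒ [[[S]]] ⇒ [[[[S]]]] ⇒ [[[[[S]]]]] ⇒ [[[[[[S]]]]]] ⇒ [[[[[[[S]]]]]]] ⇒ [[[[[[[[]]]]]]]]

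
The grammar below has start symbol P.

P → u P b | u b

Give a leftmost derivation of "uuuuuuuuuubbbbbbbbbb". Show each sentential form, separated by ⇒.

P⇒uPb⇒uuPbb⇒uuuPbbb⇒uuuuPbbbb⇒uuuuuPbbbbb⇒uuuuuuPbbbbbb⇒uuuuuuuPbbbbbbb⇒uuuuuuuuPbbbbbbbb⇒uuuuuuuuuPbbbbbbbbb⇒uuuuuuuuuubbbbbbbbbb

P ⇒ uPb   [P → u P b]
uPb ⇒ uuPbb   [P → u P b]
uuPbb ⇒ uuuPbbb   [P → u P b]
uuuPbbb ⇒ uuuuPbbbb   [P → u P b]
uuuuPbbbb ⇒ uuuuuPbbbbb   [P → u P b]
uuuuuPbbbbb ⇒ uuuuuuPbbbbbb   [P → u P b]
uuuuuuPbbbbbb ⇒ uuuuuuuPbbbbbbb   [P → u P b]
uuuuuuuPbbbbbbb ⇒ uuuuuuuuPbbbbbbbb   [P → u P b]
uuuuuuuuPbbbbbbbb ⇒ uuuuuuuuuPbbbbbbbbb   [P → u P b]
uuuuuuuuuPbbbbbbbbb ⇒ uuuuuuuuuubbbbbbbbbb   [P → u b]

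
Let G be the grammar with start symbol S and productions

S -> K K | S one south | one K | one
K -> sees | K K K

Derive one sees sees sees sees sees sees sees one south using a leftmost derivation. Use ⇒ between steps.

S ⇒ S one south ⇒ one K one south ⇒ one K K K one south ⇒ one K K K K K one south ⇒ one K K K K K K K one south ⇒ one sees K K K K K K one south ⇒ one sees sees K K K K K one south ⇒ one sees sees sees K K K K one south ⇒ one sees sees sees sees K K K one south ⇒ one sees sees sees sees sees K K one south ⇒ one sees sees sees sees sees sees K one south ⇒ one sees sees sees sees sees sees sees one south

S ⇒ S one south   [S -> S one south]
S one south ⇒ one K one south   [S -> one K]
one K one south ⇒ one K K K one south   [K -> K K K]
one K K K one south ⇒ one K K K K K one south   [K -> K K K]
one K K K K K one south ⇒ one K K K K K K K one south   [K -> K K K]
one K K K K K K K one south ⇒ one sees K K K K K K one south   [K -> sees]
one sees K K K K K K one south ⇒ one sees sees K K K K K one south   [K -> sees]
one sees sees K K K K K one south ⇒ one sees sees sees K K K K one south   [K -> sees]
one sees sees sees K K K K one south ⇒ one sees sees sees sees K K K one south   [K -> sees]
one sees sees sees sees K K K one south ⇒ one sees sees sees sees sees K K one south   [K -> sees]
one sees sees sees sees sees K K one south ⇒ one sees sees sees sees sees sees K one south   [K -> sees]
one sees sees sees sees sees sees K one south ⇒ one sees sees sees sees sees sees sees one south   [K -> sees]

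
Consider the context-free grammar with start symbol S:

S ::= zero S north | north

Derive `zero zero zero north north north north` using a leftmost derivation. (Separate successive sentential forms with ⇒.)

S ⇒ zero S north   [S ::= zero S north]
zero S north ⇒ zero zero S north north   [S ::= zero S north]
zero zero S north north ⇒ zero zero zero S north north north   [S ::= zero S north]
zero zero zero S north north north ⇒ zero zero zero north north north north   [S ::= north]

S ⇒ zero S north ⇒ zero zero S north north ⇒ zero zero zero S north north north ⇒ zero zero zero north north north north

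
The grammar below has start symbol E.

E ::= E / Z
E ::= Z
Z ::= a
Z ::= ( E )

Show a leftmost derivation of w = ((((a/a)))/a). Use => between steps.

E=>Z=>(E)=>(E/Z)=>(Z/Z)=>((E)/Z)=>((Z)/Z)=>(((E))/Z)=>(((Z))/Z)=>((((E)))/Z)=>((((E/Z)))/Z)=>((((Z/Z)))/Z)=>((((a/Z)))/Z)=>((((a/a)))/Z)=>((((a/a)))/a)

E => Z   [E ::= Z]
Z => (E)   [Z ::= ( E )]
(E) => (E/Z)   [E ::= E / Z]
(E/Z) => (Z/Z)   [E ::= Z]
(Z/Z) => ((E)/Z)   [Z ::= ( E )]
((E)/Z) => ((Z)/Z)   [E ::= Z]
((Z)/Z) => (((E))/Z)   [Z ::= ( E )]
(((E))/Z) => (((Z))/Z)   [E ::= Z]
(((Z))/Z) => ((((E)))/Z)   [Z ::= ( E )]
((((E)))/Z) => ((((E/Z)))/Z)   [E ::= E / Z]
((((E/Z)))/Z) => ((((Z/Z)))/Z)   [E ::= Z]
((((Z/Z)))/Z) => ((((a/Z)))/Z)   [Z ::= a]
((((a/Z)))/Z) => ((((a/a)))/Z)   [Z ::= a]
((((a/a)))/Z) => ((((a/a)))/a)   [Z ::= a]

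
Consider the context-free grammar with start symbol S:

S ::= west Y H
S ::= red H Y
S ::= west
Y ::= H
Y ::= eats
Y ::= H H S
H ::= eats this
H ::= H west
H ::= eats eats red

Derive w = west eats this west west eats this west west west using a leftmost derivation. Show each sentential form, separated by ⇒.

S ⇒ west Y H ⇒ west H H ⇒ west H west H ⇒ west H west west H ⇒ west eats this west west H ⇒ west eats this west west H west ⇒ west eats this west west H west west ⇒ west eats this west west H west west west ⇒ west eats this west west eats this west west west

S ⇒ west Y H   [S ::= west Y H]
west Y H ⇒ west H H   [Y ::= H]
west H H ⇒ west H west H   [H ::= H west]
west H west H ⇒ west H west west H   [H ::= H west]
west H west west H ⇒ west eats this west west H   [H ::= eats this]
west eats this west west H ⇒ west eats this west west H west   [H ::= H west]
west eats this west west H west ⇒ west eats this west west H west west   [H ::= H west]
west eats this west west H west west ⇒ west eats this west west H west west west   [H ::= H west]
west eats this west west H west west west ⇒ west eats this west west eats this west west west   [H ::= eats this]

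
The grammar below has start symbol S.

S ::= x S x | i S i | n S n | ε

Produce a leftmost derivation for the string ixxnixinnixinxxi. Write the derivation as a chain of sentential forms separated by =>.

S => iSi => ixSxi => ixxSxxi => ixxnSnxxi => ixxniSinxxi => ixxnixSxinxxi => ixxnixiSixinxxi => ixxnixinSnixinxxi => ixxnixinnixinxxi

S => iSi   [S ::= i S i]
iSi => ixSxi   [S ::= x S x]
ixSxi => ixxSxxi   [S ::= x S x]
ixxSxxi => ixxnSnxxi   [S ::= n S n]
ixxnSnxxi => ixxniSinxxi   [S ::= i S i]
ixxniSinxxi => ixxnixSxinxxi   [S ::= x S x]
ixxnixSxinxxi => ixxnixiSixinxxi   [S ::= i S i]
ixxnixiSixinxxi => ixxnixinSnixinxxi   [S ::= n S n]
ixxnixinSnixinxxi => ixxnixinnixinxxi   [S ::= ε]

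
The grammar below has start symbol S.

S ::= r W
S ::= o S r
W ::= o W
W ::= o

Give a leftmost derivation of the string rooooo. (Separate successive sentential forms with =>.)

S => rW   [S ::= r W]
rW => roW   [W ::= o W]
roW => rooW   [W ::= o W]
rooW => roooW   [W ::= o W]
roooW => rooooW   [W ::= o W]
rooooW => rooooo   [W ::= o]

S => rW => roW => rooW => roooW => rooooW => rooooo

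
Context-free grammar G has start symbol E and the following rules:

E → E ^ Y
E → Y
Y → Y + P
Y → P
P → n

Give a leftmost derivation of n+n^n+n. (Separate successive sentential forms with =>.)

E => E^Y => Y^Y => Y+P^Y => P+P^Y => n+P^Y => n+n^Y => n+n^Y+P => n+n^P+P => n+n^n+P => n+n^n+n

E => E^Y   [E → E ^ Y]
E^Y => Y^Y   [E → Y]
Y^Y => Y+P^Y   [Y → Y + P]
Y+P^Y => P+P^Y   [Y → P]
P+P^Y => n+P^Y   [P → n]
n+P^Y => n+n^Y   [P → n]
n+n^Y => n+n^Y+P   [Y → Y + P]
n+n^Y+P => n+n^P+P   [Y → P]
n+n^P+P => n+n^n+P   [P → n]
n+n^n+P => n+n^n+n   [P → n]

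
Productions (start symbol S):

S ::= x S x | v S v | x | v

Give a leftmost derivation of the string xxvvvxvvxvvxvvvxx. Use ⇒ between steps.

S⇒xSx⇒xxSxx⇒xxvSvxx⇒xxvvSvvxx⇒xxvvvSvvvxx⇒xxvvvxSxvvvxx⇒xxvvvxvSvxvvvxx⇒xxvvvxvvSvvxvvvxx⇒xxvvvxvvxvvxvvvxx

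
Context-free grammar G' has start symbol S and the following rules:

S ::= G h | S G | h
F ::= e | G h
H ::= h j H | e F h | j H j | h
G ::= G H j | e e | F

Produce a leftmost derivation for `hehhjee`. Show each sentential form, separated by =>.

S => SG => SGG => hGG => hGHjG => hFHjG => hGhHjG => hFhHjG => hehHjG => hehhjG => hehhjee

S => SG   [S ::= S G]
SG => SGG   [S ::= S G]
SGG => hGG   [S ::= h]
hGG => hGHjG   [G ::= G H j]
hGHjG => hFHjG   [G ::= F]
hFHjG => hGhHjG   [F ::= G h]
hGhHjG => hFhHjG   [G ::= F]
hFhHjG => hehHjG   [F ::= e]
hehHjG => hehhjG   [H ::= h]
hehhjG => hehhjee   [G ::= e e]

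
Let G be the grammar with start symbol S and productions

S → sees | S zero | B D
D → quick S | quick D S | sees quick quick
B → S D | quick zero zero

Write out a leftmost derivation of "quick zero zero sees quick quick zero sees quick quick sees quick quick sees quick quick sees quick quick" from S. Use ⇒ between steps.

S ⇒ B D ⇒ S D D ⇒ B D D D ⇒ S D D D D ⇒ S zero D D D D ⇒ B D zero D D D D ⇒ quick zero zero D zero D D D D ⇒ quick zero zero sees quick quick zero D D D D ⇒ quick zero zero sees quick quick zero sees quick quick D D D ⇒ quick zero zero sees quick quick zero sees quick quick sees quick quick D D ⇒ quick zero zero sees quick quick zero sees quick quick sees quick quick sees quick quick D ⇒ quick zero zero sees quick quick zero sees quick quick sees quick quick sees quick quick sees quick quick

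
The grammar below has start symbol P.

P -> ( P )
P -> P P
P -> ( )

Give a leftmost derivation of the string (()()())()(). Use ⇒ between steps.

P ⇒ PP ⇒ PPP ⇒ (P)PP ⇒ (PP)PP ⇒ (()P)PP ⇒ (()PP)PP ⇒ (()()P)PP ⇒ (()()())PP ⇒ (()()())()P ⇒ (()()())()()

P ⇒ PP   [P -> P P]
PP ⇒ PPP   [P -> P P]
PPP ⇒ (P)PP   [P -> ( P )]
(P)PP ⇒ (PP)PP   [P -> P P]
(PP)PP ⇒ (()P)PP   [P -> ( )]
(()P)PP ⇒ (()PP)PP   [P -> P P]
(()PP)PP ⇒ (()()P)PP   [P -> ( )]
(()()P)PP ⇒ (()()())PP   [P -> ( )]
(()()())PP ⇒ (()()())()P   [P -> ( )]
(()()())()P ⇒ (()()())()()   [P -> ( )]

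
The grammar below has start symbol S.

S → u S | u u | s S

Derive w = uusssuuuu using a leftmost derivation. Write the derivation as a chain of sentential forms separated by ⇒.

S⇒uS⇒uuS⇒uusS⇒uussS⇒uusssS⇒uusssuS⇒uusssuuS⇒uusssuuuu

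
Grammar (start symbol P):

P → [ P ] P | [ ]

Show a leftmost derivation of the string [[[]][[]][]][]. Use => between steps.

P=>[P]P=>[[P]P]P=>[[[]]P]P=>[[[]][P]P]P=>[[[]][[]]P]P=>[[[]][[]][]]P=>[[[]][[]][]][]

P => [P]P   [P → [ P ] P]
[P]P => [[P]P]P   [P → [ P ] P]
[[P]P]P => [[[]]P]P   [P → [ ]]
[[[]]P]P => [[[]][P]P]P   [P → [ P ] P]
[[[]][P]P]P => [[[]][[]]P]P   [P → [ ]]
[[[]][[]]P]P => [[[]][[]][]]P   [P → [ ]]
[[[]][[]][]]P => [[[]][[]][]][]   [P → [ ]]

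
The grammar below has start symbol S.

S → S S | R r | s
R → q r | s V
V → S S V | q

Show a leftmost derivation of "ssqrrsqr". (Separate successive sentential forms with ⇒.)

S ⇒ SS ⇒ sS ⇒ sRr ⇒ ssVr ⇒ ssSSVr ⇒ ssRrSVr ⇒ ssqrrSVr ⇒ ssqrrsVr ⇒ ssqrrsqr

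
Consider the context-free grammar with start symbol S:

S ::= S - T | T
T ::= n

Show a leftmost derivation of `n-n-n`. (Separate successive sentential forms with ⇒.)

S ⇒ S-T   [S ::= S - T]
S-T ⇒ S-T-T   [S ::= S - T]
S-T-T ⇒ T-T-T   [S ::= T]
T-T-T ⇒ n-T-T   [T ::= n]
n-T-T ⇒ n-n-T   [T ::= n]
n-n-T ⇒ n-n-n   [T ::= n]

S ⇒ S-T ⇒ S-T-T ⇒ T-T-T ⇒ n-T-T ⇒ n-n-T ⇒ n-n-n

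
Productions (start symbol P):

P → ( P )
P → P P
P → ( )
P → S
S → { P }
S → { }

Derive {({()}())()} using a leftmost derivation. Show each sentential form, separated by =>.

P => S   [P → S]
S => {P}   [S → { P }]
{P} => {PP}   [P → P P]
{PP} => {(P)P}   [P → ( P )]
{(P)P} => {(PP)P}   [P → P P]
{(PP)P} => {(SP)P}   [P → S]
{(SP)P} => {({P}P)P}   [S → { P }]
{({P}P)P} => {({()}P)P}   [P → ( )]
{({()}P)P} => {({()}())P}   [P → ( )]
{({()}())P} => {({()}())()}   [P → ( )]

P=>S=>{P}=>{PP}=>{(P)P}=>{(PP)P}=>{(SP)P}=>{({P}P)P}=>{({()}P)P}=>{({()}())P}=>{({()}())()}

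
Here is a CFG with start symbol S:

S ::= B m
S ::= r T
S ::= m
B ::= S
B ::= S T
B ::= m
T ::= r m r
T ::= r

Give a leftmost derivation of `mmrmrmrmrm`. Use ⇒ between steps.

S ⇒ Bm ⇒ STm ⇒ BmTm ⇒ STmTm ⇒ BmTmTm ⇒ SmTmTm ⇒ mmTmTm ⇒ mmrmrmTm ⇒ mmrmrmrmrm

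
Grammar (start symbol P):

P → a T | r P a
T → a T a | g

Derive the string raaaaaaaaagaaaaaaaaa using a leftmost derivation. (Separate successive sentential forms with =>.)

P => rPa   [P → r P a]
rPa => raTa   [P → a T]
raTa => raaTaa   [T → a T a]
raaTaa => raaaTaaa   [T → a T a]
raaaTaaa => raaaaTaaaa   [T → a T a]
raaaaTaaaa => raaaaaTaaaaa   [T → a T a]
raaaaaTaaaaa => raaaaaaTaaaaaa   [T → a T a]
raaaaaaTaaaaaa => raaaaaaaTaaaaaaa   [T → a T a]
raaaaaaaTaaaaaaa => raaaaaaaaTaaaaaaaa   [T → a T a]
raaaaaaaaTaaaaaaaa => raaaaaaaaaTaaaaaaaaa   [T → a T a]
raaaaaaaaaTaaaaaaaaa => raaaaaaaaagaaaaaaaaa   [T → g]

P => rPa => raTa => raaTaa => raaaTaaa => raaaaTaaaa => raaaaaTaaaaa => raaaaaaTaaaaaa => raaaaaaaTaaaaaaa => raaaaaaaaTaaaaaaaa => raaaaaaaaaTaaaaaaaaa => raaaaaaaaagaaaaaaaaa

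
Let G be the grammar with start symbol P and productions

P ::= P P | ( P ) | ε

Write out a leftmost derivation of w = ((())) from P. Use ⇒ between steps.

P ⇒ (P)   [P ::= ( P )]
(P) ⇒ (PP)   [P ::= P P]
(PP) ⇒ (PPP)   [P ::= P P]
(PPP) ⇒ (PPPP)   [P ::= P P]
(PPPP) ⇒ (PPPPP)   [P ::= P P]
(PPPPP) ⇒ (PPPPPP)   [P ::= P P]
(PPPPPP) ⇒ ((P)PPPPP)   [P ::= ( P )]
((P)PPPPP) ⇒ (((P))PPPPP)   [P ::= ( P )]
(((P))PPPPP) ⇒ ((())PPPPP)   [P ::= ε]
((())PPPPP) ⇒ ((())PPPP)   [P ::= ε]
((())PPPP) ⇒ ((())PPP)   [P ::= ε]
((())PPP) ⇒ ((())PP)   [P ::= ε]
((())PP) ⇒ ((())P)   [P ::= ε]
((())P) ⇒ ((()))   [P ::= ε]

P ⇒ (P) ⇒ (PP) ⇒ (PPP) ⇒ (PPPP) ⇒ (PPPPP) ⇒ (PPPPPP) ⇒ ((P)PPPPP) ⇒ (((P))PPPPP) ⇒ ((())PPPPP) ⇒ ((())PPPP) ⇒ ((())PPP) ⇒ ((())PP) ⇒ ((())P) ⇒ ((()))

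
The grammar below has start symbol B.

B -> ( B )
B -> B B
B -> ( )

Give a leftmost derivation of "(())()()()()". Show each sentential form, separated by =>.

B => BB => (B)B => (())B => (())BB => (())BBB => (())BBBB => (())()BBB => (())()()BB => (())()()()B => (())()()()()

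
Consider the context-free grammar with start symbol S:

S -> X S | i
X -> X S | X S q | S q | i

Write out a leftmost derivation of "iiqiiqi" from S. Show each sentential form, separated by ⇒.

S ⇒ XS ⇒ XSqS ⇒ XSSqS ⇒ XSqSSqS ⇒ iSqSSqS ⇒ iiqSSqS ⇒ iiqiSqS ⇒ iiqiiqS ⇒ iiqiiqi

S ⇒ XS   [S -> X S]
XS ⇒ XSqS   [X -> X S q]
XSqS ⇒ XSSqS   [X -> X S]
XSSqS ⇒ XSqSSqS   [X -> X S q]
XSqSSqS ⇒ iSqSSqS   [X -> i]
iSqSSqS ⇒ iiqSSqS   [S -> i]
iiqSSqS ⇒ iiqiSqS   [S -> i]
iiqiSqS ⇒ iiqiiqS   [S -> i]
iiqiiqS ⇒ iiqiiqi   [S -> i]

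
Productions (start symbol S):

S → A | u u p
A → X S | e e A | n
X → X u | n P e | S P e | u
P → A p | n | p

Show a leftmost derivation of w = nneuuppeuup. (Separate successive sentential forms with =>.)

S => A => XS => SPeS => APeS => XSPeS => nPeSPeS => nneSPeS => nneuupPeS => nneuuppeS => nneuuppeuup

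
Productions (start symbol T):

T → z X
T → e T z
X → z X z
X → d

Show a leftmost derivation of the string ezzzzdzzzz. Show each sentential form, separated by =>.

T => eTz => ezXz => ezzXzz => ezzzXzzz => ezzzzXzzzz => ezzzzdzzzz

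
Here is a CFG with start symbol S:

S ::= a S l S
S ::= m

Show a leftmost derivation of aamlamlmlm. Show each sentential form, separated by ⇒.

S ⇒ aSlS ⇒ aaSlSlS ⇒ aamlSlS ⇒ aamlaSlSlS ⇒ aamlamlSlS ⇒ aamlamlmlS ⇒ aamlamlmlm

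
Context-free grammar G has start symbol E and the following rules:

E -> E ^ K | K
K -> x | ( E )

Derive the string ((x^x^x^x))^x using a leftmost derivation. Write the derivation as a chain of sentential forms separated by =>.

E => E^K   [E -> E ^ K]
E^K => K^K   [E -> K]
K^K => (E)^K   [K -> ( E )]
(E)^K => (K)^K   [E -> K]
(K)^K => ((E))^K   [K -> ( E )]
((E))^K => ((E^K))^K   [E -> E ^ K]
((E^K))^K => ((E^K^K))^K   [E -> E ^ K]
((E^K^K))^K => ((E^K^K^K))^K   [E -> E ^ K]
((E^K^K^K))^K => ((K^K^K^K))^K   [E -> K]
((K^K^K^K))^K => ((x^K^K^K))^K   [K -> x]
((x^K^K^K))^K => ((x^x^K^K))^K   [K -> x]
((x^x^K^K))^K => ((x^x^x^K))^K   [K -> x]
((x^x^x^K))^K => ((x^x^x^x))^K   [K -> x]
((x^x^x^x))^K => ((x^x^x^x))^x   [K -> x]

E=>E^K=>K^K=>(E)^K=>(K)^K=>((E))^K=>((E^K))^K=>((E^K^K))^K=>((E^K^K^K))^K=>((K^K^K^K))^K=>((x^K^K^K))^K=>((x^x^K^K))^K=>((x^x^x^K))^K=>((x^x^x^x))^K=>((x^x^x^x))^x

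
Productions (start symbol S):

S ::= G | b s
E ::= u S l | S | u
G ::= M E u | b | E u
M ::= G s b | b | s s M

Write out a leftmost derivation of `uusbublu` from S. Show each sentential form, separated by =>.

S=>G=>MEu=>GsbEu=>EusbEu=>uusbEu=>uusbuSlu=>uusbuGlu=>uusbublu

S => G   [S ::= G]
G => MEu   [G ::= M E u]
MEu => GsbEu   [M ::= G s b]
GsbEu => EusbEu   [G ::= E u]
EusbEu => uusbEu   [E ::= u]
uusbEu => uusbuSlu   [E ::= u S l]
uusbuSlu => uusbuGlu   [S ::= G]
uusbuGlu => uusbublu   [G ::= b]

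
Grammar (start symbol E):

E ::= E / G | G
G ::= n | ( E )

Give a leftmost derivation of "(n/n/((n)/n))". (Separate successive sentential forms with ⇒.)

E ⇒ G ⇒ (E) ⇒ (E/G) ⇒ (E/G/G) ⇒ (G/G/G) ⇒ (n/G/G) ⇒ (n/n/G) ⇒ (n/n/(E)) ⇒ (n/n/(E/G)) ⇒ (n/n/(G/G)) ⇒ (n/n/((E)/G)) ⇒ (n/n/((G)/G)) ⇒ (n/n/((n)/G)) ⇒ (n/n/((n)/n))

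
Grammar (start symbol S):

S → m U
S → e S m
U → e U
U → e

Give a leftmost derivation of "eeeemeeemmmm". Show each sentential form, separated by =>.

S => eSm   [S → e S m]
eSm => eeSmm   [S → e S m]
eeSmm => eeeSmmm   [S → e S m]
eeeSmmm => eeeeSmmmm   [S → e S m]
eeeeSmmmm => eeeemUmmmm   [S → m U]
eeeemUmmmm => eeeemeUmmmm   [U → e U]
eeeemeUmmmm => eeeemeeUmmmm   [U → e U]
eeeemeeUmmmm => eeeemeeemmmm   [U → e]

S => eSm => eeSmm => eeeSmmm => eeeeSmmmm => eeeemUmmmm => eeeemeUmmmm => eeeemeeUmmmm => eeeemeeemmmm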